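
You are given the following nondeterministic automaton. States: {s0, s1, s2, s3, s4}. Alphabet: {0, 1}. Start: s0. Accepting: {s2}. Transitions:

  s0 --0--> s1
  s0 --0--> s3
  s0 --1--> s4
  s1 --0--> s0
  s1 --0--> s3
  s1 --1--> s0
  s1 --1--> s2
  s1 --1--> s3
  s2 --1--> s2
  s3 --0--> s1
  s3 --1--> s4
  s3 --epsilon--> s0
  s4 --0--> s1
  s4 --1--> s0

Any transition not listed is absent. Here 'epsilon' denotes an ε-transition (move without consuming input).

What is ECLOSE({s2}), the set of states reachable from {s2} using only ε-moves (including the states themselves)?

{s2}

Begin with {s2}.
No ε-moves leave this set, so the closure equals the set itself.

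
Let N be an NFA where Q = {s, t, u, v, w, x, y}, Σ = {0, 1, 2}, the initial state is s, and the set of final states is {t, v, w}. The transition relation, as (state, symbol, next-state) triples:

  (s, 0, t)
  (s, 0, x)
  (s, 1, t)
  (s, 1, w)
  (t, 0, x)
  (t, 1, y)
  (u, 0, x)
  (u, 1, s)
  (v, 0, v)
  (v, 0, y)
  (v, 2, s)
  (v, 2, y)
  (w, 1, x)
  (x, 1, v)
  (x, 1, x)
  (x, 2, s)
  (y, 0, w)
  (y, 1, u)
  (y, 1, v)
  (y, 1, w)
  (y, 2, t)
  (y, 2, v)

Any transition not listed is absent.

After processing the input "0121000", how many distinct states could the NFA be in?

3

Start in {s}.
Read '0': {s} → {t, x}.
Read '1': {t, x} → {v, x, y}.
Read '2': {v, x, y} → {s, t, v, y}.
Read '1': {s, t, v, y} → {t, u, v, w, y}.
Read '0': {t, u, v, w, y} → {v, w, x, y}.
Read '0': {v, w, x, y} → {v, w, y}.
Read '0': {v, w, y} → {v, w, y}.
That set has 3 states.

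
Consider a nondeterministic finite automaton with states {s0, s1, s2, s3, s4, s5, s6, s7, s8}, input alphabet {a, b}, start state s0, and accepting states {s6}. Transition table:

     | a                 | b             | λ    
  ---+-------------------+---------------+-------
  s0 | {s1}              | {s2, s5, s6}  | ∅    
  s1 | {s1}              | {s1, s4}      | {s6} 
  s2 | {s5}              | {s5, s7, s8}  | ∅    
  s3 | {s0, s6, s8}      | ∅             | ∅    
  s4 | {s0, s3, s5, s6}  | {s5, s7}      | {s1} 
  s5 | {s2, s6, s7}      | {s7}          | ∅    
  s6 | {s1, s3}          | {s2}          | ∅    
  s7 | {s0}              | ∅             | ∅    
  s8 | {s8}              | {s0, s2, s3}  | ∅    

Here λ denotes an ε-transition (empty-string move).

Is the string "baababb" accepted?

Yes

Start in {s0}.
Read 'b': {s0} → {s2, s5, s6}.
Read 'a': {s2, s5, s6} → {s1, s2, s3, s5, s6, s7}.
Read 'a': {s1, s2, s3, s5, s6, s7} → {s0, s1, s2, s3, s5, s6, s7, s8}.
Read 'b': {s0, s1, s2, s3, s5, s6, s7, s8} → {s0, s1, s2, s3, s4, s5, s6, s7, s8}.
Read 'a': {s0, s1, s2, s3, s4, s5, s6, s7, s8} → {s0, s1, s2, s3, s5, s6, s7, s8}.
Read 'b': {s0, s1, s2, s3, s5, s6, s7, s8} → {s0, s1, s2, s3, s4, s5, s6, s7, s8}.
Read 'b': {s0, s1, s2, s3, s4, s5, s6, s7, s8} → {s0, s1, s2, s3, s4, s5, s6, s7, s8}.
The final set {s0, s1, s2, s3, s4, s5, s6, s7, s8} contains the accepting state s6.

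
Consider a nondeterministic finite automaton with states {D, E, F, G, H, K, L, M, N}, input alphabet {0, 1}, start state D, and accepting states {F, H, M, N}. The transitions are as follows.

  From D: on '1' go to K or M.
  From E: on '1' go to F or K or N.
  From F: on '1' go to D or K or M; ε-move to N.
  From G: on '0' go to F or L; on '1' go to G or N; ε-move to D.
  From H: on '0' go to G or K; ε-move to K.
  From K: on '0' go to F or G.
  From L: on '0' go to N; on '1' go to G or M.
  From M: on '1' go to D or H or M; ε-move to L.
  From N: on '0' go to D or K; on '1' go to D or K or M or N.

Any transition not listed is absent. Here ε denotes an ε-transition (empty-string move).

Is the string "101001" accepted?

Start in {D}.
Read '1': D→{K, M}; union {K, M}; ε-closure = {K, L, M}.
Read '0': K→{F, G}, L→{N}, M→∅; union {F, G, N}; ε-closure = {D, F, G, N}.
Read '1': D→{K, M}, F→{D, K, M}, G→{G, N}, N→{D, K, M, N}; union {D, G, K, M, N}; ε-closure = {D, G, K, L, M, N}.
Read '0': D→∅, G→{F, L}, K→{F, G}, L→{N}, M→∅, N→{D, K}; now {D, F, G, K, L, N}.
Read '0': D→∅, F→∅, G→{F, L}, K→{F, G}, L→{N}, N→{D, K}; now {D, F, G, K, L, N}.
Read '1': D→{K, M}, F→{D, K, M}, G→{G, N}, K→∅, L→{G, M}, N→{D, K, M, N}; union {D, G, K, M, N}; ε-closure = {D, G, K, L, M, N}.
The final set {D, G, K, L, M, N} contains the accepting states M, N.

Yes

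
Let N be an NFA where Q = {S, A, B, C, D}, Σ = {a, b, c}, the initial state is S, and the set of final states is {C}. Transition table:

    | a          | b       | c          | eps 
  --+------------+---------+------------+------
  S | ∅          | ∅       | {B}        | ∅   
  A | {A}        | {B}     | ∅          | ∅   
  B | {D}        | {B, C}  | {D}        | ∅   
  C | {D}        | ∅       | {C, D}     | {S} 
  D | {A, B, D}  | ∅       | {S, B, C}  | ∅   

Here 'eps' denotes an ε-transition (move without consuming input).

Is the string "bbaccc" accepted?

No

Start in {S}.
Read 'b': {S} → ∅.
The set is empty and remains empty for the remaining 5 symbols.
The final set ∅ contains no accepting state.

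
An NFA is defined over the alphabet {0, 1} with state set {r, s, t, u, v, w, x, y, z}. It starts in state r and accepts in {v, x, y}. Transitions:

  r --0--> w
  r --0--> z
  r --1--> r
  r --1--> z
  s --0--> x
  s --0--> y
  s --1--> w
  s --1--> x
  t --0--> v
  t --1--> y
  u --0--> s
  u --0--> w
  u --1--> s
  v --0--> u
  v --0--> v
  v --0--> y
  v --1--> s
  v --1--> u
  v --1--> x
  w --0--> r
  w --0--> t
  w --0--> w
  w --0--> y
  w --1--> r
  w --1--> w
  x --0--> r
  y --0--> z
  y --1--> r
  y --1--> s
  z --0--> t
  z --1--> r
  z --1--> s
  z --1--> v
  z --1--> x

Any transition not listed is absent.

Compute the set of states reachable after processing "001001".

Start in {r}.
Read '0': r→{w, z}; now {w, z}.
Read '0': w→{r, t, w, y}, z→{t}; now {r, t, w, y}.
Read '1': r→{r, z}, t→{y}, w→{r, w}, y→{r, s}; now {r, s, w, y, z}.
Read '0': r→{w, z}, s→{x, y}, w→{r, t, w, y}, y→{z}, z→{t}; now {r, t, w, x, y, z}.
Read '0': r→{w, z}, t→{v}, w→{r, t, w, y}, x→{r}, y→{z}, z→{t}; now {r, t, v, w, y, z}.
Read '1': r→{r, z}, t→{y}, v→{s, u, x}, w→{r, w}, y→{r, s}, z→{r, s, v, x}; now {r, s, u, v, w, x, y, z}.

{r, s, u, v, w, x, y, z}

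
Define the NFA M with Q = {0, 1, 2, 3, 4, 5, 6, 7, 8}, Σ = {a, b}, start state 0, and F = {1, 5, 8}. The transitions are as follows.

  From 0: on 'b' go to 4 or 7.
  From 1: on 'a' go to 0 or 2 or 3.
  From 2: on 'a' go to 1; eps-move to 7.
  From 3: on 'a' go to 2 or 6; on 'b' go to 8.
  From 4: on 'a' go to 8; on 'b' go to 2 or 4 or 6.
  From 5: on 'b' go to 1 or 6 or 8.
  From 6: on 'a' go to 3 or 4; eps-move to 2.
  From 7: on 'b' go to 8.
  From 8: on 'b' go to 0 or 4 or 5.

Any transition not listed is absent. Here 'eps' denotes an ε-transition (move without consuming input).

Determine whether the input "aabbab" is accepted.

Start in {0}.
Read 'a': 0→∅; now ∅.
The set is empty and remains empty for the remaining 5 symbols.
The final set ∅ contains no accepting state.

No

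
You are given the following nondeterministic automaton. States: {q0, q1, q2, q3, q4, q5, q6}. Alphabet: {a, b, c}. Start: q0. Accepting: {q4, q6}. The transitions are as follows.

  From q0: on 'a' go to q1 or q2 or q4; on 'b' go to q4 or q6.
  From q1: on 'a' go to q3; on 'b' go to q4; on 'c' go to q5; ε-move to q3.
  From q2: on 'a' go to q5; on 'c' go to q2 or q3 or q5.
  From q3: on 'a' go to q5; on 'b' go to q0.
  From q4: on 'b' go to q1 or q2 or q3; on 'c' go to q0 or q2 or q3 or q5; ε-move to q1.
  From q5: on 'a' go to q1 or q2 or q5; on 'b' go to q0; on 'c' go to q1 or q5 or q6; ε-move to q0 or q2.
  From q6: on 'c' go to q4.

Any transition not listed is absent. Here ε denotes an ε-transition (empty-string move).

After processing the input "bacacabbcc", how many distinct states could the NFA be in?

6

Start in {q0}.
Read 'b': q0→{q4, q6}; union {q4, q6}; ε-closure = {q1, q3, q4, q6}.
Read 'a': q1→{q3}, q3→{q5}, q4→∅, q6→∅; union {q3, q5}; ε-closure = {q0, q2, q3, q5}.
Read 'c': q0→∅, q2→{q2, q3, q5}, q3→∅, q5→{q1, q5, q6}; union {q1, q2, q3, q5, q6}; ε-closure = {q0, q1, q2, q3, q5, q6}.
Read 'a': q0→{q1, q2, q4}, q1→{q3}, q2→{q5}, q3→{q5}, q5→{q1, q2, q5}, q6→∅; union {q1, q2, q3, q4, q5}; ε-closure = {q0, q1, q2, q3, q4, q5}.
Read 'c': q0→∅, q1→{q5}, q2→{q2, q3, q5}, q3→∅, q4→{q0, q2, q3, q5}, q5→{q1, q5, q6}; now {q0, q1, q2, q3, q5, q6}.
Read 'a': q0→{q1, q2, q4}, q1→{q3}, q2→{q5}, q3→{q5}, q5→{q1, q2, q5}, q6→∅; union {q1, q2, q3, q4, q5}; ε-closure = {q0, q1, q2, q3, q4, q5}.
Read 'b': q0→{q4, q6}, q1→{q4}, q2→∅, q3→{q0}, q4→{q1, q2, q3}, q5→{q0}; now {q0, q1, q2, q3, q4, q6}.
Read 'b': q0→{q4, q6}, q1→{q4}, q2→∅, q3→{q0}, q4→{q1, q2, q3}, q6→∅; now {q0, q1, q2, q3, q4, q6}.
Read 'c': q0→∅, q1→{q5}, q2→{q2, q3, q5}, q3→∅, q4→{q0, q2, q3, q5}, q6→{q4}; union {q0, q2, q3, q4, q5}; ε-closure = {q0, q1, q2, q3, q4, q5}.
Read 'c': q0→∅, q1→{q5}, q2→{q2, q3, q5}, q3→∅, q4→{q0, q2, q3, q5}, q5→{q1, q5, q6}; now {q0, q1, q2, q3, q5, q6}.
That set has 6 states.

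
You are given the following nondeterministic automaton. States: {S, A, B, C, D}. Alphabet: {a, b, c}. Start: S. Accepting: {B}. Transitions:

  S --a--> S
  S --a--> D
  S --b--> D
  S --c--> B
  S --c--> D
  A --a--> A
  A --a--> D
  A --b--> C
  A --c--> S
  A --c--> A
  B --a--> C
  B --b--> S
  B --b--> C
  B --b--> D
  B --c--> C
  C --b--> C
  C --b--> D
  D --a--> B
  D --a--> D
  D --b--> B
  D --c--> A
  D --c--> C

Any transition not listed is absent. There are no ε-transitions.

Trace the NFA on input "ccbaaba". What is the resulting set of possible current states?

Start in {S}.
Read 'c': S→{B, D}; now {B, D}.
Read 'c': B→{C}, D→{A, C}; now {A, C}.
Read 'b': A→{C}, C→{C, D}; now {C, D}.
Read 'a': C→∅, D→{B, D}; now {B, D}.
Read 'a': B→{C}, D→{B, D}; now {B, C, D}.
Read 'b': B→{S, C, D}, C→{C, D}, D→{B}; now {S, B, C, D}.
Read 'a': S→{S, D}, B→{C}, C→∅, D→{B, D}; now {S, B, C, D}.

{S, B, C, D}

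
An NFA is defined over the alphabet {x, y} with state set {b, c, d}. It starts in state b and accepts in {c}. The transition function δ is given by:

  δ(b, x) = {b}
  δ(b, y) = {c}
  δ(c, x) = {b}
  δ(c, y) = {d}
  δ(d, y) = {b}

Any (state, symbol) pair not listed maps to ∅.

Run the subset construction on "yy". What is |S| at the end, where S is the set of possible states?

Start in {b}.
Read 'y': {b} → {c}.
Read 'y': {c} → {d}.
That set has 1 state.

1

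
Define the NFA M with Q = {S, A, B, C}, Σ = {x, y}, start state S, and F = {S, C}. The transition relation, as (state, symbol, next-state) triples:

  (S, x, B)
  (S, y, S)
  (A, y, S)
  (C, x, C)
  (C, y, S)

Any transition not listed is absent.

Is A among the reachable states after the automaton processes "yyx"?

Start in {S}.
Read 'y': {S} → {S}.
Read 'y': {S} → {S}.
Read 'x': {S} → {B}.
State A is not in {B}.

No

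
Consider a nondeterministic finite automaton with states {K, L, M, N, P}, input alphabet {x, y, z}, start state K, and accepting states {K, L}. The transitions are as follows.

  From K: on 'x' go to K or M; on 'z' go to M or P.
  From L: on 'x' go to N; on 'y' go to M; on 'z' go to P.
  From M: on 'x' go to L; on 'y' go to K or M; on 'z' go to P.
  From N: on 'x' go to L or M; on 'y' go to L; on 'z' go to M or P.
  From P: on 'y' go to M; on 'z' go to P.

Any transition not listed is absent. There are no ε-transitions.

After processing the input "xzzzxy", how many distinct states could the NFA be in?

0

Start in {K}.
Read 'x': K→{K, M}; now {K, M}.
Read 'z': K→{M, P}, M→{P}; now {M, P}.
Read 'z': M→{P}, P→{P}; now {P}.
Read 'z': P→{P}; now {P}.
Read 'x': P→∅; now ∅.
The set is empty and remains empty for the remaining 1 symbol.
That set has 0 states.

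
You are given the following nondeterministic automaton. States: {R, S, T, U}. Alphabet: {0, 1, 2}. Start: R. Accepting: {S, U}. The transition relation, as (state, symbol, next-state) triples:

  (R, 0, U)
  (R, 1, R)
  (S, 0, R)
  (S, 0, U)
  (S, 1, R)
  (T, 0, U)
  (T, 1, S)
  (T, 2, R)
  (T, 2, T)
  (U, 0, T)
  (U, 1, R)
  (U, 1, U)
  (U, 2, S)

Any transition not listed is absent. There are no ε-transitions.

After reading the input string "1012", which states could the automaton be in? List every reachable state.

{S}

Start in {R}.
Read '1': R→{R}; now {R}.
Read '0': R→{U}; now {U}.
Read '1': U→{R, U}; now {R, U}.
Read '2': R→∅, U→{S}; now {S}.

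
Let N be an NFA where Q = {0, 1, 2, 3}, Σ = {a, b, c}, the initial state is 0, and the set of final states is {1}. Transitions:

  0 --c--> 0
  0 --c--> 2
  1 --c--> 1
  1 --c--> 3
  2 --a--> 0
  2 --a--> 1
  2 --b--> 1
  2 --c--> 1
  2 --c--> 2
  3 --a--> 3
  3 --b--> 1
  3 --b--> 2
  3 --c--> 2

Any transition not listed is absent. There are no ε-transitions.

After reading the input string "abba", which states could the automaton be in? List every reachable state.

∅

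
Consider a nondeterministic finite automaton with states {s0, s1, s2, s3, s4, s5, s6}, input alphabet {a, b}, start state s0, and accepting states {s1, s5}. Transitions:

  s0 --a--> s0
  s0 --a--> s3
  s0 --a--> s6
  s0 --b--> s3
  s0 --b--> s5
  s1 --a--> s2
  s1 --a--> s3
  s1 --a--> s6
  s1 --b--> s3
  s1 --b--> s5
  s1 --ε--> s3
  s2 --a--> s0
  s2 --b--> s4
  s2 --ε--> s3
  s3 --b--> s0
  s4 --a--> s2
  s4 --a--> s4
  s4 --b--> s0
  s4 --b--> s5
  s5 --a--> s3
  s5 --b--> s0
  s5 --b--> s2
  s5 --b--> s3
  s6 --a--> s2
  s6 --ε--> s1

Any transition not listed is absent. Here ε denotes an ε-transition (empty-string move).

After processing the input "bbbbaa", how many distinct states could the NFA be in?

Start in {s0}.
Read 'b': s0→{s3, s5}; now {s3, s5}.
Read 'b': s3→{s0}, s5→{s0, s2, s3}; now {s0, s2, s3}.
Read 'b': s0→{s3, s5}, s2→{s4}, s3→{s0}; now {s0, s3, s4, s5}.
Read 'b': s0→{s3, s5}, s3→{s0}, s4→{s0, s5}, s5→{s0, s2, s3}; now {s0, s2, s3, s5}.
Read 'a': s0→{s0, s3, s6}, s2→{s0}, s3→∅, s5→{s3}; union {s0, s3, s6}; ε-closure = {s0, s1, s3, s6}.
Read 'a': s0→{s0, s3, s6}, s1→{s2, s3, s6}, s3→∅, s6→{s2}; union {s0, s2, s3, s6}; ε-closure = {s0, s1, s2, s3, s6}.
That set has 5 states.

5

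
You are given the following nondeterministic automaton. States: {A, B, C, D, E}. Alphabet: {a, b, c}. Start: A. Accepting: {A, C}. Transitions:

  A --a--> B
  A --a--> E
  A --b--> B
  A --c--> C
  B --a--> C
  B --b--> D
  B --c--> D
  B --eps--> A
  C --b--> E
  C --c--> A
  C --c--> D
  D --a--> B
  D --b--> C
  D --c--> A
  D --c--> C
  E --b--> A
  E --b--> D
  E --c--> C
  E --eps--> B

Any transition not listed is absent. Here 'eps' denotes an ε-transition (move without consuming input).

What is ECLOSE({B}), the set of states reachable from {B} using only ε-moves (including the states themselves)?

{A, B}

Begin with {B}.
ε-move B → A; add A.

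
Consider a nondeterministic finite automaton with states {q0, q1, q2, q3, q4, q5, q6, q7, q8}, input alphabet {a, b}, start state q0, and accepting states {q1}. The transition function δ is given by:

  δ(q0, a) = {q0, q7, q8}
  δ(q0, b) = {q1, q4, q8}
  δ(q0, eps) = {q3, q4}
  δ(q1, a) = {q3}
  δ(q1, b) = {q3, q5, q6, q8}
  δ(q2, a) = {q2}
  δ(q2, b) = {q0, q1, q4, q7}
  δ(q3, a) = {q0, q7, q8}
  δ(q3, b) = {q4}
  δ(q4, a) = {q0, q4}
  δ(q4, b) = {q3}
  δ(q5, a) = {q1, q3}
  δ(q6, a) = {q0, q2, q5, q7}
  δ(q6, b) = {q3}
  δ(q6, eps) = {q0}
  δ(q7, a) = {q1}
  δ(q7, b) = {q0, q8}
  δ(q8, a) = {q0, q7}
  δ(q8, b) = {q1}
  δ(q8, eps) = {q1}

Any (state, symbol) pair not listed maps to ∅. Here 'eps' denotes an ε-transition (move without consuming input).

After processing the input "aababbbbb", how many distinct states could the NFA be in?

Start: ε-closure({q0}) = {q0, q3, q4}.
Read 'a': q0→{q0, q7, q8}, q3→{q0, q7, q8}, q4→{q0, q4}; union {q0, q4, q7, q8}; ε-closure = {q0, q1, q3, q4, q7, q8}.
Read 'a': q0→{q0, q7, q8}, q1→{q3}, q3→{q0, q7, q8}, q4→{q0, q4}, q7→{q1}, q8→{q0, q7}; now {q0, q1, q3, q4, q7, q8}.
Read 'b': q0→{q1, q4, q8}, q1→{q3, q5, q6, q8}, q3→{q4}, q4→{q3}, q7→{q0, q8}, q8→{q1}; now {q0, q1, q3, q4, q5, q6, q8}.
Read 'a': q0→{q0, q7, q8}, q1→{q3}, q3→{q0, q7, q8}, q4→{q0, q4}, q5→{q1, q3}, q6→{q0, q2, q5, q7}, q8→{q0, q7}; now {q0, q1, q2, q3, q4, q5, q7, q8}.
Read 'b': q0→{q1, q4, q8}, q1→{q3, q5, q6, q8}, q2→{q0, q1, q4, q7}, q3→{q4}, q4→{q3}, q5→∅, q7→{q0, q8}, q8→{q1}; now {q0, q1, q3, q4, q5, q6, q7, q8}.
Read 'b': q0→{q1, q4, q8}, q1→{q3, q5, q6, q8}, q3→{q4}, q4→{q3}, q5→∅, q6→{q3}, q7→{q0, q8}, q8→{q1}; now {q0, q1, q3, q4, q5, q6, q8}.
Read 'b': q0→{q1, q4, q8}, q1→{q3, q5, q6, q8}, q3→{q4}, q4→{q3}, q5→∅, q6→{q3}, q8→{q1}; union {q1, q3, q4, q5, q6, q8}; ε-closure = {q0, q1, q3, q4, q5, q6, q8}.
Read 'b': q0→{q1, q4, q8}, q1→{q3, q5, q6, q8}, q3→{q4}, q4→{q3}, q5→∅, q6→{q3}, q8→{q1}; union {q1, q3, q4, q5, q6, q8}; ε-closure = {q0, q1, q3, q4, q5, q6, q8}.
Read 'b': q0→{q1, q4, q8}, q1→{q3, q5, q6, q8}, q3→{q4}, q4→{q3}, q5→∅, q6→{q3}, q8→{q1}; union {q1, q3, q4, q5, q6, q8}; ε-closure = {q0, q1, q3, q4, q5, q6, q8}.
That set has 7 states.

7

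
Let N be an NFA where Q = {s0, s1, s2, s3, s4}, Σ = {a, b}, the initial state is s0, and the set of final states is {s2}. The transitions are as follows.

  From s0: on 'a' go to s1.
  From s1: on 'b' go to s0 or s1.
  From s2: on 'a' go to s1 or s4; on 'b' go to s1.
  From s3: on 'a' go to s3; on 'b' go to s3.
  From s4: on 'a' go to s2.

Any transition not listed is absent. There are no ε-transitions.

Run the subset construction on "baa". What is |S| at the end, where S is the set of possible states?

Start in {s0}.
Read 'b': {s0} → ∅.
The set is empty and remains empty for the remaining 2 symbols.
That set has 0 states.

0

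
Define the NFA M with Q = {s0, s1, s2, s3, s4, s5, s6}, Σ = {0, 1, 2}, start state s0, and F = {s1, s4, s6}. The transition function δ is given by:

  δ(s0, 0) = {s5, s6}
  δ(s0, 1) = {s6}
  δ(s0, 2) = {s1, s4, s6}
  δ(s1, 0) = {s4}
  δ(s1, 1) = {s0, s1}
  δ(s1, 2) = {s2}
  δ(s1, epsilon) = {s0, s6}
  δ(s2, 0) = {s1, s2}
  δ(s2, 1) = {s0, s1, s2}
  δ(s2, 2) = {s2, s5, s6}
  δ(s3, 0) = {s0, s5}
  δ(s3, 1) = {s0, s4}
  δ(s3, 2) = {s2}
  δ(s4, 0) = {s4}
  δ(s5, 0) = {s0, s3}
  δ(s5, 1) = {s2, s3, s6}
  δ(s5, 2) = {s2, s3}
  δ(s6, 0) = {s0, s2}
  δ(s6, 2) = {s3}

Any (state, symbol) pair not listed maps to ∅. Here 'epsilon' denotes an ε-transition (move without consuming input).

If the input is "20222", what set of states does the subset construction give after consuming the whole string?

{s0, s1, s2, s3, s4, s5, s6}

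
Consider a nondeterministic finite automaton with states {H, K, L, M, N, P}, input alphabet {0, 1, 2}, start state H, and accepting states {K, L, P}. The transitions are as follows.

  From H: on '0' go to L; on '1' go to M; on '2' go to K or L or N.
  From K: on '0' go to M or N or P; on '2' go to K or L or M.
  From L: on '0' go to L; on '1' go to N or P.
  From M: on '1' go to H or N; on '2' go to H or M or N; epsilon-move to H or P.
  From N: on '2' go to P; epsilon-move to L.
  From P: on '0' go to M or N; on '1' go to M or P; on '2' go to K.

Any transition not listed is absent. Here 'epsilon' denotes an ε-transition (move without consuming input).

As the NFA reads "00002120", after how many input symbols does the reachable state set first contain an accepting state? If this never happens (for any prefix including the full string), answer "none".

Start in {H}.
Read '0': H→{L}; now {L}.
None of the earlier sets intersect F, but {L} does.

1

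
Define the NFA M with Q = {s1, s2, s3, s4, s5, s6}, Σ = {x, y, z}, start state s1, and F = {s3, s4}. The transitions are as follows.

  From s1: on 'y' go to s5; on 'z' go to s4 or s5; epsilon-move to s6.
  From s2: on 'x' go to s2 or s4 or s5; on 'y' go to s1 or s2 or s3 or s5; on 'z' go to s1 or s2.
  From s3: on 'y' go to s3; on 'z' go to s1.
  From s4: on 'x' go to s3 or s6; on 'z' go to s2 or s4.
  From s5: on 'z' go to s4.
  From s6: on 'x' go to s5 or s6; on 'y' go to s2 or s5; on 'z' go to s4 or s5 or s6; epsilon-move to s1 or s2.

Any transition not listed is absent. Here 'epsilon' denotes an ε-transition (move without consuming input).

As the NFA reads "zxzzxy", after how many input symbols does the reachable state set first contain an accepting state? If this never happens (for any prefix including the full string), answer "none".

Start: ε-closure({s1}) = {s1, s2, s6}.
Read 'z': s1→{s4, s5}, s2→{s1, s2}, s6→{s4, s5, s6}; now {s1, s2, s4, s5, s6}.
None of the earlier sets intersect F, but {s1, s2, s4, s5, s6} does.

1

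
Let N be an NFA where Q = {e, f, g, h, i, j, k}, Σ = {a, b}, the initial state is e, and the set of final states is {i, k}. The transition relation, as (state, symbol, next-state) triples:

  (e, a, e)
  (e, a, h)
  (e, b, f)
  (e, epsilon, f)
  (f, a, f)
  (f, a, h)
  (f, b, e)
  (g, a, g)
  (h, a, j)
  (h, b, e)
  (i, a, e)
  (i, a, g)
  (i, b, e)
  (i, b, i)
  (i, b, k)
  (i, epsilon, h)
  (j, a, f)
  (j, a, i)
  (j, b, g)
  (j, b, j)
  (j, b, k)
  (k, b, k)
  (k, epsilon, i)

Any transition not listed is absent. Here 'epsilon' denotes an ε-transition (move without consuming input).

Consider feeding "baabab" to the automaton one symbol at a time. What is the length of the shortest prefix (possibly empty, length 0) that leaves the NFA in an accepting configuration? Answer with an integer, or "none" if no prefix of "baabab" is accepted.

Start: ε-closure({e}) = {e, f}.
Read 'b': e→{f}, f→{e}; now {e, f}.
Read 'a': e→{e, h}, f→{f, h}; now {e, f, h}.
Read 'a': e→{e, h}, f→{f, h}, h→{j}; now {e, f, h, j}.
Read 'b': e→{f}, f→{e}, h→{e}, j→{g, j, k}; union {e, f, g, j, k}; ε-closure = {e, f, g, h, i, j, k}.
None of the earlier sets intersect F, but {e, f, g, h, i, j, k} does.

4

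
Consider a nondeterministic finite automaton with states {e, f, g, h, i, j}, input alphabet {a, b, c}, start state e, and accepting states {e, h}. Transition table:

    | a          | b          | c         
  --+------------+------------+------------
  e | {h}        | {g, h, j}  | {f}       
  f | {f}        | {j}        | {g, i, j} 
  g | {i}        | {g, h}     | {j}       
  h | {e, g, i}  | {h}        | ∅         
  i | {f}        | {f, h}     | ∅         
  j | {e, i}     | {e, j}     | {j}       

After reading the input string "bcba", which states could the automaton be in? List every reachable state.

Start in {e}.
Read 'b': e→{g, h, j}; now {g, h, j}.
Read 'c': g→{j}, h→∅, j→{j}; now {j}.
Read 'b': j→{e, j}; now {e, j}.
Read 'a': e→{h}, j→{e, i}; now {e, h, i}.

{e, h, i}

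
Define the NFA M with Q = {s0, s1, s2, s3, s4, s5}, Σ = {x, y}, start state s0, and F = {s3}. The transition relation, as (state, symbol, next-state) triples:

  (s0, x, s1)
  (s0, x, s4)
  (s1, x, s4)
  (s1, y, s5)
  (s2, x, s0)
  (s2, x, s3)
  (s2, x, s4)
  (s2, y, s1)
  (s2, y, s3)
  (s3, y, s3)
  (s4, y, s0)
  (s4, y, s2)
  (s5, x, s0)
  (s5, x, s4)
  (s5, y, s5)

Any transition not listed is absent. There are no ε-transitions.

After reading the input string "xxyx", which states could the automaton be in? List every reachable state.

{s0, s1, s3, s4}

Start in {s0}.
Read 'x': s0→{s1, s4}; now {s1, s4}.
Read 'x': s1→{s4}, s4→∅; now {s4}.
Read 'y': s4→{s0, s2}; now {s0, s2}.
Read 'x': s0→{s1, s4}, s2→{s0, s3, s4}; now {s0, s1, s3, s4}.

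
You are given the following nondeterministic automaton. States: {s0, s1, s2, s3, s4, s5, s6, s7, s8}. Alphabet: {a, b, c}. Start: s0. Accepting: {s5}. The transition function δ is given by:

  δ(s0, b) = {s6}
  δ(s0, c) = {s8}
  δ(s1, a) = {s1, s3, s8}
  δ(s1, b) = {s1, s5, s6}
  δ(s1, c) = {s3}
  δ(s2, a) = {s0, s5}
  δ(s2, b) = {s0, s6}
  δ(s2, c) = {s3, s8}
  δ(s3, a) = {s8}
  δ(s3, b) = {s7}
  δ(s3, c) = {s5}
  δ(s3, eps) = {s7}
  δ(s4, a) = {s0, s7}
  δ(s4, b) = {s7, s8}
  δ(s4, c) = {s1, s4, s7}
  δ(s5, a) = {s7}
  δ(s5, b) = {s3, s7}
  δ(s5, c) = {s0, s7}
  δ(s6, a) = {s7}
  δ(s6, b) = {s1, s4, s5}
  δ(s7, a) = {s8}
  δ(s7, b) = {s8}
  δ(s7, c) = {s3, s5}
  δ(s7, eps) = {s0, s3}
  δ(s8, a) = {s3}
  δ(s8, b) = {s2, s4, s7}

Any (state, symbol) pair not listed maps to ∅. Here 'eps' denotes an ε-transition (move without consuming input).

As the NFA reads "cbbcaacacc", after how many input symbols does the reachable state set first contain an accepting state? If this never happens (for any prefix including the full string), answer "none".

Start in {s0}.
Read 'c': {s0} → {s8}.
Read 'b': {s8} → {s0, s2, s3, s4, s7}.
Read 'b': {s0, s2, s3, s4, s7} → {s0, s3, s6, s7, s8}.
Read 'c': {s0, s3, s6, s7, s8} → {s0, s3, s5, s7, s8}.
None of the earlier sets intersect F, but {s0, s3, s5, s7, s8} does.

4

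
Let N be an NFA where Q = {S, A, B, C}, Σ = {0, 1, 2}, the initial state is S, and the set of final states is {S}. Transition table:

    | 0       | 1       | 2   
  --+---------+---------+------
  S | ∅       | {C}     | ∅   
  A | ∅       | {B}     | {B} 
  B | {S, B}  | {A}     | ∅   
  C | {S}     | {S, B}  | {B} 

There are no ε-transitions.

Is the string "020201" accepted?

Start in {S}.
Read '0': {S} → ∅.
The set is empty and remains empty for the remaining 5 symbols.
The final set ∅ contains no accepting state.

No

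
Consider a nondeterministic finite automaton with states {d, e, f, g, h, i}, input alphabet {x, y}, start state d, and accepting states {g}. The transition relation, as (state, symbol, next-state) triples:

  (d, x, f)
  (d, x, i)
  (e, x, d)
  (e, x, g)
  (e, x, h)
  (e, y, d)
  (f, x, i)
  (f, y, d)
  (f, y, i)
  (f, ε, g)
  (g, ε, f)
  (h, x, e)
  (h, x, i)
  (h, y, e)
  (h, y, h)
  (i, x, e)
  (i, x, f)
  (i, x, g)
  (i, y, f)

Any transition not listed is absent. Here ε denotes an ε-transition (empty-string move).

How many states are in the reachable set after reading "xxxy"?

6

Start in {d}.
Read 'x': d→{f, i}; union {f, i}; ε-closure = {f, g, i}.
Read 'x': f→{i}, g→∅, i→{e, f, g}; now {e, f, g, i}.
Read 'x': e→{d, g, h}, f→{i}, g→∅, i→{e, f, g}; now {d, e, f, g, h, i}.
Read 'y': d→∅, e→{d}, f→{d, i}, g→∅, h→{e, h}, i→{f}; union {d, e, f, h, i}; ε-closure = {d, e, f, g, h, i}.
That set has 6 states.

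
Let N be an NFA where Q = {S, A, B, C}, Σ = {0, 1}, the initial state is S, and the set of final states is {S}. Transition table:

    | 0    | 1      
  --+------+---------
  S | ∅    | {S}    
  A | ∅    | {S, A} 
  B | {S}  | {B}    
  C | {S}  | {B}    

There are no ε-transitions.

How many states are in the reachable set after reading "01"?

0

Start in {S}.
Read '0': S→∅; now ∅.
The set is empty and remains empty for the remaining 1 symbol.
That set has 0 states.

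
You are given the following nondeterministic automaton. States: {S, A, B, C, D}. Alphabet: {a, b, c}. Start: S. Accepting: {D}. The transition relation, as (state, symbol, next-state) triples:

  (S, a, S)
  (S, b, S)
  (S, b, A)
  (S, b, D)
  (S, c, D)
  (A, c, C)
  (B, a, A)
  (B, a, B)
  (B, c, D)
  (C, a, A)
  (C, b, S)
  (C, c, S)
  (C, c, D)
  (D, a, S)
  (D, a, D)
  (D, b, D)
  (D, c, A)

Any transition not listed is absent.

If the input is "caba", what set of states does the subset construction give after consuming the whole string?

{S, D}

Start in {S}.
Read 'c': S→{D}; now {D}.
Read 'a': D→{S, D}; now {S, D}.
Read 'b': S→{S, A, D}, D→{D}; now {S, A, D}.
Read 'a': S→{S}, A→∅, D→{S, D}; now {S, D}.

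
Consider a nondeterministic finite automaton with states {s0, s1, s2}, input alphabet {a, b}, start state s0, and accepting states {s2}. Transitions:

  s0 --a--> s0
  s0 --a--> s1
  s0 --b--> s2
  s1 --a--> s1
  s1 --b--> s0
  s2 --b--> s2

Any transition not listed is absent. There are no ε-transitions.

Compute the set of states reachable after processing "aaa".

{s0, s1}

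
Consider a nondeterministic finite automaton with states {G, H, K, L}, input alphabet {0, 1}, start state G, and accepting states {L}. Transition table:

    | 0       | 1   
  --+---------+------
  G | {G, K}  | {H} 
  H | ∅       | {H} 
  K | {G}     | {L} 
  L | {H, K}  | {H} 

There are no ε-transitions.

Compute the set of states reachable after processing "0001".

{H, L}

Start in {G}.
Read '0': G→{G, K}; now {G, K}.
Read '0': G→{G, K}, K→{G}; now {G, K}.
Read '0': G→{G, K}, K→{G}; now {G, K}.
Read '1': G→{H}, K→{L}; now {H, L}.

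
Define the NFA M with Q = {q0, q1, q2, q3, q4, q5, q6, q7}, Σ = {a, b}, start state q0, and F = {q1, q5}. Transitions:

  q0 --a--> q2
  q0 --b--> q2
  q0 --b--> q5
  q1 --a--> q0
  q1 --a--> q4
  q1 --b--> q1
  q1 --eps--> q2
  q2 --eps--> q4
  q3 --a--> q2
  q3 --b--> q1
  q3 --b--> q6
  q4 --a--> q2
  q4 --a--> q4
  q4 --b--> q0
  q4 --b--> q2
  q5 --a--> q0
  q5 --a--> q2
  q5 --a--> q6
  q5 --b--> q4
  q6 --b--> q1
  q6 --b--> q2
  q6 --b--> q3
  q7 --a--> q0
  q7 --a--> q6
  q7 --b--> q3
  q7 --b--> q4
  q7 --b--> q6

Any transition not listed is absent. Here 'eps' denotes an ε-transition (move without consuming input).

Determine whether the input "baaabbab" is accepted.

Start in {q0}.
Read 'b': {q0} → {q2, q4, q5}.
Read 'a': {q2, q4, q5} → {q0, q2, q4, q6}.
Read 'a': {q0, q2, q4, q6} → {q2, q4}.
Read 'a': {q2, q4} → {q2, q4}.
Read 'b': {q2, q4} → {q0, q2, q4}.
Read 'b': {q0, q2, q4} → {q0, q2, q4, q5}.
Read 'a': {q0, q2, q4, q5} → {q0, q2, q4, q6}.
Read 'b': {q0, q2, q4, q6} → {q0, q1, q2, q3, q4, q5}.
The final set {q0, q1, q2, q3, q4, q5} contains the accepting states q1, q5.

Yes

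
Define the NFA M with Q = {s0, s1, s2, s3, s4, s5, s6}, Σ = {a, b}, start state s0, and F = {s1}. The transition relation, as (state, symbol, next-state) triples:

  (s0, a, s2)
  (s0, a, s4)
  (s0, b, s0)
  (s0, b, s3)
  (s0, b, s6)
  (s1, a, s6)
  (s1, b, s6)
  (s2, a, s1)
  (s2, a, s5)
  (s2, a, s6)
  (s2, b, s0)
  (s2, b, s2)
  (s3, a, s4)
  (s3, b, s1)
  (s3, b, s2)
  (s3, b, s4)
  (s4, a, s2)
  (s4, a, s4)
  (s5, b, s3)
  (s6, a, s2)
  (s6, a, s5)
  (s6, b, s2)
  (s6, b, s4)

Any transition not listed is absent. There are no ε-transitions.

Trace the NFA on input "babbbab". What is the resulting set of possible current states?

Start in {s0}.
Read 'b': {s0} → {s0, s3, s6}.
Read 'a': {s0, s3, s6} → {s2, s4, s5}.
Read 'b': {s2, s4, s5} → {s0, s2, s3}.
Read 'b': {s0, s2, s3} → {s0, s1, s2, s3, s4, s6}.
Read 'b': {s0, s1, s2, s3, s4, s6} → {s0, s1, s2, s3, s4, s6}.
Read 'a': {s0, s1, s2, s3, s4, s6} → {s1, s2, s4, s5, s6}.
Read 'b': {s1, s2, s4, s5, s6} → {s0, s2, s3, s4, s6}.

{s0, s2, s3, s4, s6}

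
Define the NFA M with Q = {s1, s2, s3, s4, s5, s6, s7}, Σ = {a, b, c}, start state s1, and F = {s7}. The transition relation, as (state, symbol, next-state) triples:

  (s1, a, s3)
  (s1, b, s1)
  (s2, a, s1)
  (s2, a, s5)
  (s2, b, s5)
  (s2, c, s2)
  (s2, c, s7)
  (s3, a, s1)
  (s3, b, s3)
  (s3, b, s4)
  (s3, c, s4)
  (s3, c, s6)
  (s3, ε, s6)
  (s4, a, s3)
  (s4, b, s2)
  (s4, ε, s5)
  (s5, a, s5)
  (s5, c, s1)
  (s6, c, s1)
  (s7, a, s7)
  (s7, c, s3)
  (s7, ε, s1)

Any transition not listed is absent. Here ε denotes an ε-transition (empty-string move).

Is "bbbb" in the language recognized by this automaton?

No

Start in {s1}.
Read 'b': s1→{s1}; now {s1}.
Read 'b': s1→{s1}; now {s1}.
Read 'b': s1→{s1}; now {s1}.
Read 'b': s1→{s1}; now {s1}.
The final set {s1} contains no accepting state.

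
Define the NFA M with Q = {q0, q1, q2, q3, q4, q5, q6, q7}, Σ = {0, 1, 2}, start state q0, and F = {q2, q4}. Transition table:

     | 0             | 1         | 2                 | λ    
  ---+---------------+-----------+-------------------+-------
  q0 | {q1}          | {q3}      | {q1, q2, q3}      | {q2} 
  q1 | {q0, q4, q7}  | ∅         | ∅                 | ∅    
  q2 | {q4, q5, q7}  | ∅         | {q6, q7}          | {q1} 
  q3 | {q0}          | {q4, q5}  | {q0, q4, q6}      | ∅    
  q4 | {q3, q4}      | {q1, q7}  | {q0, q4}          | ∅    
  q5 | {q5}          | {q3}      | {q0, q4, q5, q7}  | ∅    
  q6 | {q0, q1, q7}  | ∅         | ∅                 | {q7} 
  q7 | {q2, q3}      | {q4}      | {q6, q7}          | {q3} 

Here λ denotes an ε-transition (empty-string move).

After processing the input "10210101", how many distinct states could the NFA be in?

5

Start: ε-closure({q0}) = {q0, q1, q2}.
Read '1': {q0, q1, q2} → {q3}.
Read '0': {q3} → {q0, q1, q2}.
Read '2': {q0, q1, q2} → {q1, q2, q3, q6, q7}.
Read '1': {q1, q2, q3, q6, q7} → {q4, q5}.
Read '0': {q4, q5} → {q3, q4, q5}.
Read '1': {q3, q4, q5} → {q1, q3, q4, q5, q7}.
Read '0': {q1, q3, q4, q5, q7} → {q0, q1, q2, q3, q4, q5, q7}.
Read '1': {q0, q1, q2, q3, q4, q5, q7} → {q1, q3, q4, q5, q7}.
That set has 5 states.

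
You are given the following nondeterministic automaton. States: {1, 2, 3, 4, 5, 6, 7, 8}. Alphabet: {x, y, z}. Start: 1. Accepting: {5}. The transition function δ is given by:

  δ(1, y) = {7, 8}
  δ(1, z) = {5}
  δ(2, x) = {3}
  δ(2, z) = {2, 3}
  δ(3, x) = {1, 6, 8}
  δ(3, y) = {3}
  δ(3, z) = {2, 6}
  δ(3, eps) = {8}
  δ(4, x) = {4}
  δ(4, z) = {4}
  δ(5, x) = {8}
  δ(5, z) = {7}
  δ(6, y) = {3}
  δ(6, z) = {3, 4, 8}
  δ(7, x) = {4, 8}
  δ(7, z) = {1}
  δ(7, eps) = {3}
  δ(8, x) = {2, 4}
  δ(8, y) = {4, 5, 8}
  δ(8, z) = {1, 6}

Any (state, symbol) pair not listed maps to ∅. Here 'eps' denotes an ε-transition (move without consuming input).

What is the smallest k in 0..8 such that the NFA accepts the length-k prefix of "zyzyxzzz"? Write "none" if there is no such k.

Start in {1}.
Read 'z': 1→{5}; now {5}.
None of the earlier sets intersect F, but {5} does.

1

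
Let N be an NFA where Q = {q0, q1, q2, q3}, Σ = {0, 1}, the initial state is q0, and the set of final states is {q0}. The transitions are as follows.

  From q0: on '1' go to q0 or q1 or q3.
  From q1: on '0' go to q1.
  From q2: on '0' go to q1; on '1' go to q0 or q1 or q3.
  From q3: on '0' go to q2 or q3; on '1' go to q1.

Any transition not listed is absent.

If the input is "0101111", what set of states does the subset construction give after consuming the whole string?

∅

Start in {q0}.
Read '0': q0→∅; now ∅.
The set is empty and remains empty for the remaining 6 symbols.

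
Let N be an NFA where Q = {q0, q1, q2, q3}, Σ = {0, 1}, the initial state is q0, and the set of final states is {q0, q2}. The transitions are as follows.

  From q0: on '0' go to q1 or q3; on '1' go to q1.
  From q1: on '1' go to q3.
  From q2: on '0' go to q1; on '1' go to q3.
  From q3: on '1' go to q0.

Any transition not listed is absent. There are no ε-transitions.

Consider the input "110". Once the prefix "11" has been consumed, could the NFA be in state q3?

Yes

Start in {q0}.
Read '1': q0→{q1}; now {q1}.
Read '1': q1→{q3}; now {q3}.
State q3 is in {q3}.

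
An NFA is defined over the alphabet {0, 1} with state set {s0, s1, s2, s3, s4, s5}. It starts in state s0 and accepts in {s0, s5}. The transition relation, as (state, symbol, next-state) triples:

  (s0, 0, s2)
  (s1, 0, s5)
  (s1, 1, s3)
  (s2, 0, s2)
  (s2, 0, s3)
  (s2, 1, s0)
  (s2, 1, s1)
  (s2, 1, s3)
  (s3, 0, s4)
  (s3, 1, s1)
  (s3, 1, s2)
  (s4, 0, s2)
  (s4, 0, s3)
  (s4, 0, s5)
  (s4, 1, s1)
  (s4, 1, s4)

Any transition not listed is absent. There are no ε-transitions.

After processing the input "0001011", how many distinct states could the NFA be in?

Start in {s0}.
Read '0': s0→{s2}; now {s2}.
Read '0': s2→{s2, s3}; now {s2, s3}.
Read '0': s2→{s2, s3}, s3→{s4}; now {s2, s3, s4}.
Read '1': s2→{s0, s1, s3}, s3→{s1, s2}, s4→{s1, s4}; now {s0, s1, s2, s3, s4}.
Read '0': s0→{s2}, s1→{s5}, s2→{s2, s3}, s3→{s4}, s4→{s2, s3, s5}; now {s2, s3, s4, s5}.
Read '1': s2→{s0, s1, s3}, s3→{s1, s2}, s4→{s1, s4}, s5→∅; now {s0, s1, s2, s3, s4}.
Read '1': s0→∅, s1→{s3}, s2→{s0, s1, s3}, s3→{s1, s2}, s4→{s1, s4}; now {s0, s1, s2, s3, s4}.
That set has 5 states.

5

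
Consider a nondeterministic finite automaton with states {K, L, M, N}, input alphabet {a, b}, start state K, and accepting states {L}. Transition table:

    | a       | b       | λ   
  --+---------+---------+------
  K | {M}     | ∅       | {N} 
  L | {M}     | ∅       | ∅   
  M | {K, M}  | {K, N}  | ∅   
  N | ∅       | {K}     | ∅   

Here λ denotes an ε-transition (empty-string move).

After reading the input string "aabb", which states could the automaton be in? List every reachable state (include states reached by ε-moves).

{K, N}

Start: ε-closure({K}) = {K, N}.
Read 'a': {K, N} → {M}.
Read 'a': {M} → {K, M, N}.
Read 'b': {K, M, N} → {K, N}.
Read 'b': {K, N} → {K, N}.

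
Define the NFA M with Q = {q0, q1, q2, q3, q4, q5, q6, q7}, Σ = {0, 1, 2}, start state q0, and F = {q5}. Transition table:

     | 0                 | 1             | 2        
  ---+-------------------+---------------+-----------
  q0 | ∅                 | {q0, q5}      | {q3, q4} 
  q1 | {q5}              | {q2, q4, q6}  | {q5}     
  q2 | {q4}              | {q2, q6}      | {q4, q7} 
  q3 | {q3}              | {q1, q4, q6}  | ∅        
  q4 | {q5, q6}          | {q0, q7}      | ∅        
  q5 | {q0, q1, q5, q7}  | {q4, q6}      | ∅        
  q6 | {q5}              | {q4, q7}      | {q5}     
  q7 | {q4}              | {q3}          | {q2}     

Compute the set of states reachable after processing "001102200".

Start in {q0}.
Read '0': {q0} → ∅.
The set is empty and remains empty for the remaining 8 symbols.

∅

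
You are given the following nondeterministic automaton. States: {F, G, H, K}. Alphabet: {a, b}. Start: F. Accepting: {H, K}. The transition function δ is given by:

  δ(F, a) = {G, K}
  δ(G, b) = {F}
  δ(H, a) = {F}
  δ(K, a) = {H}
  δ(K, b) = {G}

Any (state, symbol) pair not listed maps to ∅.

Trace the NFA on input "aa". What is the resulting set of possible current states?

{H}

Start in {F}.
Read 'a': {F} → {G, K}.
Read 'a': {G, K} → {H}.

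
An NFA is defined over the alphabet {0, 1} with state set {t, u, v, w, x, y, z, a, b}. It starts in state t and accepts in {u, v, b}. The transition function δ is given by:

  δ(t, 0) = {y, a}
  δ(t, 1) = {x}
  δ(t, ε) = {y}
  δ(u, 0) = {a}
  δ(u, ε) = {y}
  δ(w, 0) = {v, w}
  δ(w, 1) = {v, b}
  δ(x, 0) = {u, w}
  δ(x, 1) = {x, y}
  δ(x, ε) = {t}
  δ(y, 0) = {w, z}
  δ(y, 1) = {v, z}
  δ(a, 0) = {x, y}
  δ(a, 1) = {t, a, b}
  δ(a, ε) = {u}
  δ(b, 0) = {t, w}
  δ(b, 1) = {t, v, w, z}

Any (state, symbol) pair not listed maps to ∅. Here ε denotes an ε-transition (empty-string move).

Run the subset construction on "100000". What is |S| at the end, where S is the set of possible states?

8

Start: ε-closure({t}) = {t, y}.
Read '1': t→{x}, y→{v, z}; union {v, x, z}; ε-closure = {t, v, x, y, z}.
Read '0': t→{y, a}, v→∅, x→{u, w}, y→{w, z}, z→∅; now {u, w, y, z, a}.
Read '0': u→{a}, w→{v, w}, y→{w, z}, z→∅, a→{x, y}; union {v, w, x, y, z, a}; ε-closure = {t, u, v, w, x, y, z, a}.
Read '0': t→{y, a}, u→{a}, v→∅, w→{v, w}, x→{u, w}, y→{w, z}, z→∅, a→{x, y}; union {u, v, w, x, y, z, a}; ε-closure = {t, u, v, w, x, y, z, a}.
Read '0': t→{y, a}, u→{a}, v→∅, w→{v, w}, x→{u, w}, y→{w, z}, z→∅, a→{x, y}; union {u, v, w, x, y, z, a}; ε-closure = {t, u, v, w, x, y, z, a}.
Read '0': t→{y, a}, u→{a}, v→∅, w→{v, w}, x→{u, w}, y→{w, z}, z→∅, a→{x, y}; union {u, v, w, x, y, z, a}; ε-closure = {t, u, v, w, x, y, z, a}.
That set has 8 states.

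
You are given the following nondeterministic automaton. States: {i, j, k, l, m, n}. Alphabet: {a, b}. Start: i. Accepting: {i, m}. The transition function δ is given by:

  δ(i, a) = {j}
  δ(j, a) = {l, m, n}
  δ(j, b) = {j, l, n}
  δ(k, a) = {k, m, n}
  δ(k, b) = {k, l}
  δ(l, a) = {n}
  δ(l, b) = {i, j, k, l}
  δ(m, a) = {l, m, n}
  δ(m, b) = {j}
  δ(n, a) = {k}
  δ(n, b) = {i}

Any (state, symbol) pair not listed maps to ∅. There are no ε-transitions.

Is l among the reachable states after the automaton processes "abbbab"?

Yes

Start in {i}.
Read 'a': {i} → {j}.
Read 'b': {j} → {j, l, n}.
Read 'b': {j, l, n} → {i, j, k, l, n}.
Read 'b': {i, j, k, l, n} → {i, j, k, l, n}.
Read 'a': {i, j, k, l, n} → {j, k, l, m, n}.
Read 'b': {j, k, l, m, n} → {i, j, k, l, n}.
State l is in {i, j, k, l, n}.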